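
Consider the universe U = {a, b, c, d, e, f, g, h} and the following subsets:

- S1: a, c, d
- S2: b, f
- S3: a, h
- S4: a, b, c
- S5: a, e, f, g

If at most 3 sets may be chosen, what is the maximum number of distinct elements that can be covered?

Choosing S1, S2, S5 covers {a, b, c, d, e, f, g} — 7 elements.
No choice of 3 sets does better; here h is left uncovered.

7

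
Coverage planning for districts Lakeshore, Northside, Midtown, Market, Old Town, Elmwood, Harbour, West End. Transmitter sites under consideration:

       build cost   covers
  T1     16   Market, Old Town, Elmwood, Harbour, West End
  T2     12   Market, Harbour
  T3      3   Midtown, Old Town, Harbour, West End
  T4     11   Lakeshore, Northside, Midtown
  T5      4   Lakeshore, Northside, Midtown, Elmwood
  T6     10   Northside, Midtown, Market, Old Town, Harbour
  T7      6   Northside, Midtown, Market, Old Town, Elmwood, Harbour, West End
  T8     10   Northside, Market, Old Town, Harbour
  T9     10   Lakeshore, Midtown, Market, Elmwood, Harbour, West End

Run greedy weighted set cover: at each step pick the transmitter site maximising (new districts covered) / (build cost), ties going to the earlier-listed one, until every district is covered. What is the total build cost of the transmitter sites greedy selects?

13

Pick 1: T3 adds 4 new (Midtown, Old Town, Harbour, West End) at build cost 3 (ratio 4/3).
Pick 2: T5 adds 3 new (Lakeshore, Northside, Elmwood) at build cost 4 (ratio 3/4).
Pick 3: T7 adds 1 new (Market) at build cost 6 (ratio 1/6).
Greedy total build cost: 3 + 4 + 6 = 13. (The true optimum is 10, so greedy overshoots here.)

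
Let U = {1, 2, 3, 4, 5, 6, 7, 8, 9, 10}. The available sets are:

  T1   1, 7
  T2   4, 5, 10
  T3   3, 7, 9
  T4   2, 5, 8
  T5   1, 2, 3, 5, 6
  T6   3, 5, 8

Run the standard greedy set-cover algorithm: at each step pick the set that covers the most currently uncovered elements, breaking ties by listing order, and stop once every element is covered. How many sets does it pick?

Pick 1: T5 covers 5 new elements (1, 2, 3, 5, 6).
Pick 2: T2 covers 2 new elements (4, 10).
Pick 3: T3 covers 2 new elements (7, 9).
Pick 4: T4 covers 1 new elements (8).
Greedy uses 4 sets.

4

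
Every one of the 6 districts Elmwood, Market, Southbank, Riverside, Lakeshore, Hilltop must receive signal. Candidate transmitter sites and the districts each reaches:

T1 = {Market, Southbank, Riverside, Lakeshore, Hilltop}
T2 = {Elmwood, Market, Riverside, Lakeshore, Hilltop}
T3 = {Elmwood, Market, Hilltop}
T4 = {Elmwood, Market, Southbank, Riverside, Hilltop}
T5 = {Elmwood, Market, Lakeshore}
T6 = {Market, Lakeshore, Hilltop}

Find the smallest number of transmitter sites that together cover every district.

2

T1, T2 together cover {Elmwood, Market, Southbank, Riverside, Lakeshore, Hilltop} — every district.
No single transmitter site contains all 6 districts, so 2 is optimal.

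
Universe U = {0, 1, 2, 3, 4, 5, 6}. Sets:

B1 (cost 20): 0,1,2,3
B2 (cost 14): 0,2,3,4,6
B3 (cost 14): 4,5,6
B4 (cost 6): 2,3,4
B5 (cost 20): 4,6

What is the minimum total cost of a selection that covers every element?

34

B1, B3 cover every element at cost 20 + 14 = 34.
Any cover uses at least 2 sets; among all covering selections none totals below 34.
Greedy by coverage-per-cost would pick B4, B2, B3, B1 for 54 — worse than the optimum 34.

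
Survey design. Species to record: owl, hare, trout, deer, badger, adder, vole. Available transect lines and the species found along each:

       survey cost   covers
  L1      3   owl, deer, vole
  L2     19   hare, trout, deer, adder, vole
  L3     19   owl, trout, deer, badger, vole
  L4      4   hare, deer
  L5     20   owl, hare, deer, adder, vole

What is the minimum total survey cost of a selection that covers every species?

L2, L3 cover every species at survey cost 19 + 19 = 38.
Any cover uses at least 2 transects; among all covering selections none totals below 38.

38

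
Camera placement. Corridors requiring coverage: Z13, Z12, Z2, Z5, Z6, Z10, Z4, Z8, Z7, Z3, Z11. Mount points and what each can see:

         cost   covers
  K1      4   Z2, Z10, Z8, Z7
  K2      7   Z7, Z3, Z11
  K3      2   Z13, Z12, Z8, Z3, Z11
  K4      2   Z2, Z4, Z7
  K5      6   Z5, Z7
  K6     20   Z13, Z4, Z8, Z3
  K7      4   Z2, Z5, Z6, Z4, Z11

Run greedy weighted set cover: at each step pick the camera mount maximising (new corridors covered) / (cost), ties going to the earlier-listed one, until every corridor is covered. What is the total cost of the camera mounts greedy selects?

Pick 1: K3 adds 5 new (Z13, Z12, Z8, Z3, Z11) at cost 2 (ratio 5/2).
Pick 2: K4 adds 3 new (Z2, Z4, Z7) at cost 2 (ratio 3/2).
Pick 3: K7 adds 2 new (Z5, Z6) at cost 4 (ratio 2/4).
Pick 4: K1 adds 1 new (Z10) at cost 4 (ratio 1/4).
Greedy total cost: 2 + 2 + 4 + 4 = 12. (The true optimum is 10, so greedy overshoots here.)

12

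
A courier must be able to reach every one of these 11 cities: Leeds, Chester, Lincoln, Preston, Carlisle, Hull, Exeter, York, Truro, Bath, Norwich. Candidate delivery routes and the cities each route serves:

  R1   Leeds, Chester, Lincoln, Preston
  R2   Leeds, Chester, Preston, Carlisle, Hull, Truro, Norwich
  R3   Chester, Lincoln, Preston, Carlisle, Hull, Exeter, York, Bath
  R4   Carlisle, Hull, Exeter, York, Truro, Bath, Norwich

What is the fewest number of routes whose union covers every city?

R1, R4 together cover {Leeds, Chester, Lincoln, Preston, Carlisle, Hull, Exeter, York, Truro, Bath, Norwich} — every city.
No single route contains all 11 cities, so 2 is optimal.

2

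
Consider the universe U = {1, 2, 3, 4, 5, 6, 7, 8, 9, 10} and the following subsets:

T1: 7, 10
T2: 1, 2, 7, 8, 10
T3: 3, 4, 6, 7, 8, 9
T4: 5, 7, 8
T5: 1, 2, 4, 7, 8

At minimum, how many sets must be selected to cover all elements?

3

T2, T3, T4 together cover {1, 2, 3, 4, 5, 6, 7, 8, 9, 10} — every element.
No 2 of the 5 sets cover everything (all 10 pairs fall short), so 3 is minimum.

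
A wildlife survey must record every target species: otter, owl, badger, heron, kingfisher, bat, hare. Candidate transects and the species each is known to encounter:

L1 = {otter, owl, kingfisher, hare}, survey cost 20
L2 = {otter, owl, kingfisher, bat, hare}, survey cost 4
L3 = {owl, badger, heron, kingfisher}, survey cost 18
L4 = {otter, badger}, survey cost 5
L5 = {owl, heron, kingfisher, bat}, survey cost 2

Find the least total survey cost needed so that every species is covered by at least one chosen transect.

L2, L4, L5 cover every species at survey cost 4 + 5 + 2 = 11.
Any cover uses at least 2 transects; among all covering selections none totals below 11.

11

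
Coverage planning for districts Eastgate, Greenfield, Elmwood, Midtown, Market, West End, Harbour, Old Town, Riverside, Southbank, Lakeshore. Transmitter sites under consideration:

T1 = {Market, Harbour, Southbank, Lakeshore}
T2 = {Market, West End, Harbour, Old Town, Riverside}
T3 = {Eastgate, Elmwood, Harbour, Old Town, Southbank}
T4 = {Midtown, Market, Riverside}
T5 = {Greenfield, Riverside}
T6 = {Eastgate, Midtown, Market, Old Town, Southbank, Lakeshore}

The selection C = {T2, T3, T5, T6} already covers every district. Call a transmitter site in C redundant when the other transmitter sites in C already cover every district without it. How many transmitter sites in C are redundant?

0

Drop T2: West End uncovered — not redundant.
Drop T3: Elmwood uncovered — not redundant.
Drop T5: Greenfield uncovered — not redundant.
Drop T6: Midtown, Lakeshore uncovered — not redundant.
None of the transmitter sites in C is redundant.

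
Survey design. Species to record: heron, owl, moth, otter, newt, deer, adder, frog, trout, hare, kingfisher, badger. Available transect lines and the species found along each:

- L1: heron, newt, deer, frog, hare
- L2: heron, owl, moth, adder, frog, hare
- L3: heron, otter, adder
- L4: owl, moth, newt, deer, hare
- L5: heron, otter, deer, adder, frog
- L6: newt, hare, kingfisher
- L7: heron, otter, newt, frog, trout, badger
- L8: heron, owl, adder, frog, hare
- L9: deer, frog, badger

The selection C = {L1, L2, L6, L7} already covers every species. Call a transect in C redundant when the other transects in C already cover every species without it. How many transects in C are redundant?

0

Drop L1: deer uncovered — not redundant.
Drop L2: owl, moth, adder uncovered — not redundant.
Drop L6: kingfisher uncovered — not redundant.
Drop L7: otter, trout, badger uncovered — not redundant.
None of the transects in C is redundant.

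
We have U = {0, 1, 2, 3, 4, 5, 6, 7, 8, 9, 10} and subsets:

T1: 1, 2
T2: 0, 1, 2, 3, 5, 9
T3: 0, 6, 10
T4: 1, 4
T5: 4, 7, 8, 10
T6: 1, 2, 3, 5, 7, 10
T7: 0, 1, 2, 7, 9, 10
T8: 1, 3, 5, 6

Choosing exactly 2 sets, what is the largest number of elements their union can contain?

10

Choosing T2, T5 covers {0, 1, 2, 3, 4, 5, 7, 8, 9, 10} — 10 elements.
No choice of 2 sets does better; here 6 is left uncovered.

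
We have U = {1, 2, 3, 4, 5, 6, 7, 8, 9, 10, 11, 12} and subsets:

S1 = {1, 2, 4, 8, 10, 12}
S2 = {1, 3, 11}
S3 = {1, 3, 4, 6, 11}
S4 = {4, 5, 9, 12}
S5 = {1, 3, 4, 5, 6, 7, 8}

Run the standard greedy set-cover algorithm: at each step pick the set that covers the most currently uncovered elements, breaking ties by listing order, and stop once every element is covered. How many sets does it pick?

Pick 1: S5 covers 7 new elements (1, 3, 4, 5, 6, 7, 8).
Pick 2: S1 covers 3 new elements (2, 10, 12).
Pick 3: S2 covers 1 new elements (11).
Pick 4: S4 covers 1 new elements (9).
Greedy uses 4 sets.

4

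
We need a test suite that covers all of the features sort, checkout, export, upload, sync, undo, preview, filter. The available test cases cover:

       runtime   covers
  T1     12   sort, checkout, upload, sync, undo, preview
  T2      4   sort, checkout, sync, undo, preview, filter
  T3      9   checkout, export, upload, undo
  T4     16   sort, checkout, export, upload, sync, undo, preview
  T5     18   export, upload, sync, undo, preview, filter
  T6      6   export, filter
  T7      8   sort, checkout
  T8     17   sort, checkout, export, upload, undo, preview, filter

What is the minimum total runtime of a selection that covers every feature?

13

T2, T3 cover every feature at runtime 4 + 9 = 13.
Any cover uses at least 2 test cases; among all covering selections none totals below 13.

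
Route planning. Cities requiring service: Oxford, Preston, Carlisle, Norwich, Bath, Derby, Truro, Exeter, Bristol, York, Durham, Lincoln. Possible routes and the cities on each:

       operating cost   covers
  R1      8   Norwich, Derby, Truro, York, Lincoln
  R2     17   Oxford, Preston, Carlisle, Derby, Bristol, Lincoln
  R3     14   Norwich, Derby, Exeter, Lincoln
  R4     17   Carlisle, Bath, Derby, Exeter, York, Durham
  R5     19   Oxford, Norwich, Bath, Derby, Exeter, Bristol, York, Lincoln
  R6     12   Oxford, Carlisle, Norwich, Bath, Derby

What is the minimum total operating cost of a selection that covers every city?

42

R1, R2, R4 cover every city at operating cost 8 + 17 + 17 = 42.
Any cover uses at least 3 routes; among all covering selections none totals below 42.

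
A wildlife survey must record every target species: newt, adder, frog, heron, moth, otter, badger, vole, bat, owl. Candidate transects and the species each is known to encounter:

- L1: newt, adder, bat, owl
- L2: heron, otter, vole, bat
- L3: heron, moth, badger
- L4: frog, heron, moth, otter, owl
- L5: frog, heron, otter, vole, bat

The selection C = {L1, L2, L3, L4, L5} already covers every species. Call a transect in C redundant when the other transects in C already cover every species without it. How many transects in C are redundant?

Drop L1: newt, adder uncovered — not redundant.
Drop L2: the rest still cover every species — redundant.
Drop L3: badger uncovered — not redundant.
Drop L4: the rest still cover every species — redundant.
Drop L5: the rest still cover every species — redundant.
3 redundant: L2, L4, L5.

3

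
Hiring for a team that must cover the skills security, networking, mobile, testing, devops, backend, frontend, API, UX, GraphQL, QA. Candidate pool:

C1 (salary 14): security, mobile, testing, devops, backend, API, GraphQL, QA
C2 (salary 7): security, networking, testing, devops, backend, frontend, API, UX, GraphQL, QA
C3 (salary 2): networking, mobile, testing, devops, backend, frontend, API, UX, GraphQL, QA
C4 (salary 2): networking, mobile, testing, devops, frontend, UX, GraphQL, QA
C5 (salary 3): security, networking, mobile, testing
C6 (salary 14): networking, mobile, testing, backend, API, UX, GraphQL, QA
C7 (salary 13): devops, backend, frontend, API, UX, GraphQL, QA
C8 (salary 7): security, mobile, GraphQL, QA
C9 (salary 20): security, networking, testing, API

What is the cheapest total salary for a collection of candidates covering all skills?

C3, C5 cover every skill at salary 2 + 3 = 5.
Any cover uses at least 2 candidates; among all covering selections none totals below 5.

5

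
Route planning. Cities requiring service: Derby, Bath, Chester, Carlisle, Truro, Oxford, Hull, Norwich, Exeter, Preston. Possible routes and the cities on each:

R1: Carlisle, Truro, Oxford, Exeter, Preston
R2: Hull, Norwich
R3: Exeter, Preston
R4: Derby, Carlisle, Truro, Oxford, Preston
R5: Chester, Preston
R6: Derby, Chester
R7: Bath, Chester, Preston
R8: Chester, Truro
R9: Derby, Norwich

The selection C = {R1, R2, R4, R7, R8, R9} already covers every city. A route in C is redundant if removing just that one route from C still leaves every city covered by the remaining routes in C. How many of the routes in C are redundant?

Drop R1: Exeter uncovered — not redundant.
Drop R2: Hull uncovered — not redundant.
Drop R4: the rest still cover every city — redundant.
Drop R7: Bath uncovered — not redundant.
Drop R8: the rest still cover every city — redundant.
Drop R9: the rest still cover every city — redundant.
3 redundant: R4, R8, R9.

3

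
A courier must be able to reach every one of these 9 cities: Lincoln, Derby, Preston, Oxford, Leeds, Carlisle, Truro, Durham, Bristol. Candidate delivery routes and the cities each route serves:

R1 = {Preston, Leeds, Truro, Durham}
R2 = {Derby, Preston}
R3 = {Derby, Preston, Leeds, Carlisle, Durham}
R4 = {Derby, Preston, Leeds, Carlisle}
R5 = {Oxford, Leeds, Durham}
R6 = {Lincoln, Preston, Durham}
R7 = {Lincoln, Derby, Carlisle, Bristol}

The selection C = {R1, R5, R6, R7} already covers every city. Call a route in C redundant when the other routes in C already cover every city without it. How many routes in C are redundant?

1

Drop R1: Truro uncovered — not redundant.
Drop R5: Oxford uncovered — not redundant.
Drop R6: the rest still cover every city — redundant.
Drop R7: Derby, Carlisle, Bristol uncovered — not redundant.
1 redundant: R6.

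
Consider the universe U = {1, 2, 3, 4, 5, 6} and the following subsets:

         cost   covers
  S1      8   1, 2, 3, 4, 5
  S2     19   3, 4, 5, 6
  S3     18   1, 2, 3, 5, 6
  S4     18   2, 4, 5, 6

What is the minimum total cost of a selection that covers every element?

S1, S3 cover every element at cost 8 + 18 = 26.
Any cover uses at least 2 sets; among all covering selections none totals below 26.

26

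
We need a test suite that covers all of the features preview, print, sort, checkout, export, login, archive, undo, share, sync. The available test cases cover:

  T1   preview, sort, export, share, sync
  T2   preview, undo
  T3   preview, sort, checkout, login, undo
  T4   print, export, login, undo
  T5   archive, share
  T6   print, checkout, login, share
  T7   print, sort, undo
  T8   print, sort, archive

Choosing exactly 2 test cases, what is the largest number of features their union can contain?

8

Choosing T1, T3 covers {preview, sort, checkout, export, login, undo, share, sync} — 8 features.
No choice of 2 test cases does better; here print, archive are left uncovered.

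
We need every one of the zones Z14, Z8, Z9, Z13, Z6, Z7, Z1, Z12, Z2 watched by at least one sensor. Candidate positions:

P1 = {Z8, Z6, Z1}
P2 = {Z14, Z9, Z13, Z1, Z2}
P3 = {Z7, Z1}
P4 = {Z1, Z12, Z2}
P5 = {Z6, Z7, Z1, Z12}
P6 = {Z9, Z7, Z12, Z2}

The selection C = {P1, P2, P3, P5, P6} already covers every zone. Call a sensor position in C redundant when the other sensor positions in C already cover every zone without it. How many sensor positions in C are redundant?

Drop P1: Z8 uncovered — not redundant.
Drop P2: Z14, Z13 uncovered — not redundant.
Drop P3: the rest still cover every zone — redundant.
Drop P5: the rest still cover every zone — redundant.
Drop P6: the rest still cover every zone — redundant.
3 redundant: P3, P5, P6.

3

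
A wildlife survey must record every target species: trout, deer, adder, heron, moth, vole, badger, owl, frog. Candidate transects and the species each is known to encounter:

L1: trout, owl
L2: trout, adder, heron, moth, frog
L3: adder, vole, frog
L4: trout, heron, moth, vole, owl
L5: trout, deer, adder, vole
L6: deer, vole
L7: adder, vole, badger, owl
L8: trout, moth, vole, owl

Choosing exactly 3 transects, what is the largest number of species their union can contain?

Choosing L2, L5, L7 covers {trout, deer, adder, heron, moth, vole, badger, owl, frog} — 9 species.
That is all 9 species.

9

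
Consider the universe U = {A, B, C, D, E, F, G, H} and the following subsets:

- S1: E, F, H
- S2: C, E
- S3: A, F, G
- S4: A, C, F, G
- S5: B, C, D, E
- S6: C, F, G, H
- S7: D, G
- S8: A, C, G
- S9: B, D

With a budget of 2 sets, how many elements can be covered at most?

Choosing S3, S5 covers {A, B, C, D, E, F, G} — 7 elements.
No choice of 2 sets does better; here H is left uncovered.

7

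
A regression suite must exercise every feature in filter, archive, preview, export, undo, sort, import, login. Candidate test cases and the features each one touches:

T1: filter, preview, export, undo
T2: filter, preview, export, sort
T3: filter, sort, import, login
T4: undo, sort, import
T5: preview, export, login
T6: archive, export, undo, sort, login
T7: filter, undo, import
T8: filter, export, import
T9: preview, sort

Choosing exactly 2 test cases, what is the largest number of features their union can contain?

7

Choosing T1, T3 covers {filter, preview, export, undo, sort, import, login} — 7 features.
No choice of 2 test cases does better; here archive is left uncovered.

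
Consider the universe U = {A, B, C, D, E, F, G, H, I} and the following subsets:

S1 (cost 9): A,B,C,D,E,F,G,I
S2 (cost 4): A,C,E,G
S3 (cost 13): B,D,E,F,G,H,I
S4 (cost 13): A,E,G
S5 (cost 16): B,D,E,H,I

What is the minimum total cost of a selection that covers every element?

S2, S3 cover every element at cost 4 + 13 = 17.
Any cover uses at least 2 sets; among all covering selections none totals below 17.

17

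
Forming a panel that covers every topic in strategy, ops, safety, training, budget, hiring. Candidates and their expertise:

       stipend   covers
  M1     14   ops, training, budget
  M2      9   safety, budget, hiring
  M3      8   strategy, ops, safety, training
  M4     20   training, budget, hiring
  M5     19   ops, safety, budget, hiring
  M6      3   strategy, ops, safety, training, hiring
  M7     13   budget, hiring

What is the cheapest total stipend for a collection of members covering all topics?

12

M2, M6 cover every topic at stipend 9 + 3 = 12.
Any cover uses at least 2 members; among all covering selections none totals below 12.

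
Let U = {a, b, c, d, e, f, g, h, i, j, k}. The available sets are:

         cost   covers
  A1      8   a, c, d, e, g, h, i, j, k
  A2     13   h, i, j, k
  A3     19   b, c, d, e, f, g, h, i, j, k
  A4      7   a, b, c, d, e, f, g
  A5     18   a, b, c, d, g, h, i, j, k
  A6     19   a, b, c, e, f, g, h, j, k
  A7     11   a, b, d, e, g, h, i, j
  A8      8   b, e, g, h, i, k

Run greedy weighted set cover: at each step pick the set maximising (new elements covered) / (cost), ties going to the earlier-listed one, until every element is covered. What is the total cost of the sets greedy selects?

Pick 1: A1 adds 9 new (a, c, d, e, g, h, i, j, k) at cost 8 (ratio 9/8).
Pick 2: A4 adds 2 new (b, f) at cost 7 (ratio 2/7).
Greedy total cost: 8 + 7 = 15.

15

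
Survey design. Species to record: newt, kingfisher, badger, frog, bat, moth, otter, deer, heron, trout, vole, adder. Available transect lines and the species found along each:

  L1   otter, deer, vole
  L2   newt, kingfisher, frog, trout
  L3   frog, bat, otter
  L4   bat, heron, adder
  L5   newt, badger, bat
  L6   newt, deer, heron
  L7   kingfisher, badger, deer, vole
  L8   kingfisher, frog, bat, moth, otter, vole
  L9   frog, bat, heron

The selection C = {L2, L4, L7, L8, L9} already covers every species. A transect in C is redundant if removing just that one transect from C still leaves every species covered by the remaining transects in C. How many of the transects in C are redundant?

Drop L2: newt, trout uncovered — not redundant.
Drop L4: adder uncovered — not redundant.
Drop L7: badger, deer uncovered — not redundant.
Drop L8: moth, otter uncovered — not redundant.
Drop L9: the rest still cover every species — redundant.
1 redundant: L9.

1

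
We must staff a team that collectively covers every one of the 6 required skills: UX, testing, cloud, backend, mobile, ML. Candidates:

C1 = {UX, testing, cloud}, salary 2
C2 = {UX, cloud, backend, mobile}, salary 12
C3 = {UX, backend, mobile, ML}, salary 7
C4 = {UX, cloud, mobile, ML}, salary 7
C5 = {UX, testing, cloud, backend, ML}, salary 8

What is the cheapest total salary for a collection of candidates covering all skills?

C1, C3 cover every skill at salary 2 + 7 = 9.
Any cover uses at least 2 candidates; among all covering selections none totals below 9.

9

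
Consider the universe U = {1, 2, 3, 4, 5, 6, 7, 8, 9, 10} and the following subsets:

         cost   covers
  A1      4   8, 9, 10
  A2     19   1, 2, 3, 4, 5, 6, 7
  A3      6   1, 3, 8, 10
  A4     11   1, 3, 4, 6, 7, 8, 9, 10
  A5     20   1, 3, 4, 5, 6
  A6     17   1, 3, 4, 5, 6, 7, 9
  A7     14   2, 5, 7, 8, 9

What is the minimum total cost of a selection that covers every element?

A1, A2 cover every element at cost 4 + 19 = 23.
Any cover uses at least 2 sets; among all covering selections none totals below 23.
Greedy by coverage-per-cost would pick A1, A4, A7 for 29 — worse than the optimum 23.

23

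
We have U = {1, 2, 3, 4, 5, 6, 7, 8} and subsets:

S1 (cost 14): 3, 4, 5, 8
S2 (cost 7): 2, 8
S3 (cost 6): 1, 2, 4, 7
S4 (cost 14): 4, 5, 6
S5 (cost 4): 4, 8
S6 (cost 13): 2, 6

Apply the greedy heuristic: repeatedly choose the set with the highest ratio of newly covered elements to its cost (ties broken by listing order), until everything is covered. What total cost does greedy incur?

37

Pick 1: S3 adds 4 new (1, 2, 4, 7) at cost 6 (ratio 4/6).
Pick 2: S5 adds 1 new (8) at cost 4 (ratio 1/4).
Pick 3: S1 adds 2 new (3, 5) at cost 14 (ratio 2/14).
Pick 4: S6 adds 1 new (6) at cost 13 (ratio 1/13).
Greedy total cost: 6 + 4 + 14 + 13 = 37. (The true optimum is 33, so greedy overshoots here.)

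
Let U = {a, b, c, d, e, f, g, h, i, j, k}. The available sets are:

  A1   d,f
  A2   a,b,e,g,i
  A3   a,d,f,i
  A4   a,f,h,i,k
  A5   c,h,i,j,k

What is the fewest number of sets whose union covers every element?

A1, A2, A5 together cover {a, b, c, d, e, f, g, h, i, j, k} — every element.
No 2 of the 5 sets cover everything (all 10 pairs fall short), so 3 is minimum.

3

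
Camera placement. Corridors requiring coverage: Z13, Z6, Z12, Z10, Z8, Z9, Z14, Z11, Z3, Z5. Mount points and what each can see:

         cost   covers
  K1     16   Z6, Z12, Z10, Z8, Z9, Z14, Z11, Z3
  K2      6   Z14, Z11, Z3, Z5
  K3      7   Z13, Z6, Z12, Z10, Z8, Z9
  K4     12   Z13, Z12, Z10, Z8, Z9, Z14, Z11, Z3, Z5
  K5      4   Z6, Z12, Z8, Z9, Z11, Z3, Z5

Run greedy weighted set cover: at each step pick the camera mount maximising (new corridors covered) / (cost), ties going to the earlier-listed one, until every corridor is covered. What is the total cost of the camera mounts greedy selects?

17

Pick 1: K5 adds 7 new (Z6, Z12, Z8, Z9, Z11, Z3, Z5) at cost 4 (ratio 7/4).
Pick 2: K3 adds 2 new (Z13, Z10) at cost 7 (ratio 2/7).
Pick 3: K2 adds 1 new (Z14) at cost 6 (ratio 1/6).
Greedy total cost: 4 + 7 + 6 = 17. (The true optimum is 13, so greedy overshoots here.)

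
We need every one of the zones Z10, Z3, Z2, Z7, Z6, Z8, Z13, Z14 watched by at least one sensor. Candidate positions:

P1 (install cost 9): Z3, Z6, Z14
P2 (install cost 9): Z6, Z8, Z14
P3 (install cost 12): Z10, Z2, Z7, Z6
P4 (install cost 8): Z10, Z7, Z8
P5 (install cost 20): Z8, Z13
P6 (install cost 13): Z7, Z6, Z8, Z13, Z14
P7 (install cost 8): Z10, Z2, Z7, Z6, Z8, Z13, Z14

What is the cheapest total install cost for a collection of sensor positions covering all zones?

P1, P7 cover every zone at install cost 9 + 8 = 17.
Any cover uses at least 2 sensor positions; among all covering selections none totals below 17.

17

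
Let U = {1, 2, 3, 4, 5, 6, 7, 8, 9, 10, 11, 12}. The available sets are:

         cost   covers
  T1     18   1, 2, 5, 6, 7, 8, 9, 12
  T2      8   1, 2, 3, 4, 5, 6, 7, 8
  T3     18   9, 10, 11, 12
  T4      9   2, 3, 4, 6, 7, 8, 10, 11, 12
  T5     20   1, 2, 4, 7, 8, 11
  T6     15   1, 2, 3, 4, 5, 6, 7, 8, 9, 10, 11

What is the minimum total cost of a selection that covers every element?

T4, T6 cover every element at cost 9 + 15 = 24.
Any cover uses at least 2 sets; among all covering selections none totals below 24.

24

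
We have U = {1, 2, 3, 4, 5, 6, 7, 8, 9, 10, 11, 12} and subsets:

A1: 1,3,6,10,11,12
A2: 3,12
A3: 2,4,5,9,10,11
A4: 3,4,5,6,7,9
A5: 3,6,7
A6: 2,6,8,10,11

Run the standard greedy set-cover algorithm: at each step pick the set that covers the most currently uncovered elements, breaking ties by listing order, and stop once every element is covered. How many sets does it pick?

4

Pick 1: A1 covers 6 new elements (1, 3, 6, 10, 11, 12).
Pick 2: A3 covers 4 new elements (2, 4, 5, 9).
Pick 3: A4 covers 1 new elements (7).
Pick 4: A6 covers 1 new elements (8).
Greedy uses 4 sets. (The true minimum is 3.)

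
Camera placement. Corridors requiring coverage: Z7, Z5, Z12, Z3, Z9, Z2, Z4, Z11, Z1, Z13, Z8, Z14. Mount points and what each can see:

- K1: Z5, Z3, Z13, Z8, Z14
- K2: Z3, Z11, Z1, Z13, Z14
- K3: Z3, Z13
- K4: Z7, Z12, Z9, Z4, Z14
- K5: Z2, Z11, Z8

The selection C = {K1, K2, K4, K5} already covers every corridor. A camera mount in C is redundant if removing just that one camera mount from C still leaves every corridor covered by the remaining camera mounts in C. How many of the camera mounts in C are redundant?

Drop K1: Z5 uncovered — not redundant.
Drop K2: Z1 uncovered — not redundant.
Drop K4: Z7, Z12, Z9, Z4 uncovered — not redundant.
Drop K5: Z2 uncovered — not redundant.
None of the camera mounts in C is redundant.

0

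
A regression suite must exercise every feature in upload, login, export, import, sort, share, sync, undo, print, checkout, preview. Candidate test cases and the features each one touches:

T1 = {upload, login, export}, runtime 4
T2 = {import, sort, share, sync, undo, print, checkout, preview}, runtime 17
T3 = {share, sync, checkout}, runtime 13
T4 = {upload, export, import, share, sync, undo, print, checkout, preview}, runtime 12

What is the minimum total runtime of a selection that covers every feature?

T1, T2 cover every feature at runtime 4 + 17 = 21.
Any cover uses at least 2 test cases; among all covering selections none totals below 21.

21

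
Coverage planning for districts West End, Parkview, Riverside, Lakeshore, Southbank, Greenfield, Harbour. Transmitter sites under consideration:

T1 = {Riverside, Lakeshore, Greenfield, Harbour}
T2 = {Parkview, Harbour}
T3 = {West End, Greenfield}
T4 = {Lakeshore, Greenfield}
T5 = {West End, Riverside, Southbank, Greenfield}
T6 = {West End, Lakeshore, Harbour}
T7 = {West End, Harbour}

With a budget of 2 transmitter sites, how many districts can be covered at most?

Choosing T1, T5 covers {West End, Riverside, Lakeshore, Southbank, Greenfield, Harbour} — 6 districts.
No choice of 2 transmitter sites does better; here Parkview is left uncovered.

6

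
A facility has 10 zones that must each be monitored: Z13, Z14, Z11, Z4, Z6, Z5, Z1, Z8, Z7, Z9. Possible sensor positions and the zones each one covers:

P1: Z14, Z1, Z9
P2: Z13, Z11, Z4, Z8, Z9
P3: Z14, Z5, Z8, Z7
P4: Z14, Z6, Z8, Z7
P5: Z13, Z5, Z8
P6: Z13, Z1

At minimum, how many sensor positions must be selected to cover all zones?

P1, P2, P3, P4 together cover {Z13, Z14, Z11, Z4, Z6, Z5, Z1, Z8, Z7, Z9} — every zone.
No 3 of the 6 sensor positions cover everything (all 20 triples fall short), so 4 is minimum.

4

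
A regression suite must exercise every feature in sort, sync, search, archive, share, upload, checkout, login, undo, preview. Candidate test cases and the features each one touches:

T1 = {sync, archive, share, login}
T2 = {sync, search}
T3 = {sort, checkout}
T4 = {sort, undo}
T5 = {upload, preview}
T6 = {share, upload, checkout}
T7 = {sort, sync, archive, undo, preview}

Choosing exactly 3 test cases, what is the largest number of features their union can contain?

Choosing T1, T6, T7 covers {sort, sync, archive, share, upload, checkout, login, undo, preview} — 9 features.
No choice of 3 test cases does better; here search is left uncovered.

9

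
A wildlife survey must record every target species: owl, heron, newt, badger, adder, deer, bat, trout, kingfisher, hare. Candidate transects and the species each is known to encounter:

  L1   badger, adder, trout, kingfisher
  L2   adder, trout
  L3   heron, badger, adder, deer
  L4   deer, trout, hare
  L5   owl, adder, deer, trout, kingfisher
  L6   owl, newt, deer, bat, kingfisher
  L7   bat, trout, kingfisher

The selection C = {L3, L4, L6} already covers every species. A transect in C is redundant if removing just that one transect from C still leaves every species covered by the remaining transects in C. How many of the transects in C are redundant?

0

Drop L3: heron, badger, adder uncovered — not redundant.
Drop L4: trout, hare uncovered — not redundant.
Drop L6: owl, newt, bat, kingfisher uncovered — not redundant.
None of the transects in C is redundant.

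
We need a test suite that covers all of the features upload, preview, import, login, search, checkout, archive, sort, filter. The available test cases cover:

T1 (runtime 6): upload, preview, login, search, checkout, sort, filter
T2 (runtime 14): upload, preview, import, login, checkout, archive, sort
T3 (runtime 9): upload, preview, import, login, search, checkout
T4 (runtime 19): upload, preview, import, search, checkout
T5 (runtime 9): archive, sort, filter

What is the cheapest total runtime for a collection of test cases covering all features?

18

T3, T5 cover every feature at runtime 9 + 9 = 18.
Any cover uses at least 2 test cases; among all covering selections none totals below 18.
Greedy by coverage-per-runtime would pick T1, T2 for 20 — worse than the optimum 18.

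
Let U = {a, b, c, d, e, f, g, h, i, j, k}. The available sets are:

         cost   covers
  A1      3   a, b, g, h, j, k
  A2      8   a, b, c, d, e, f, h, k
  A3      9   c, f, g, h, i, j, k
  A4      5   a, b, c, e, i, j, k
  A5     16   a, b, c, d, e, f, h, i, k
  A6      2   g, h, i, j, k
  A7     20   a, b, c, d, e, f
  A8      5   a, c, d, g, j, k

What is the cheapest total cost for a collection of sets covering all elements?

10

A2, A6 cover every element at cost 8 + 2 = 10.
Any cover uses at least 2 sets; among all covering selections none totals below 10.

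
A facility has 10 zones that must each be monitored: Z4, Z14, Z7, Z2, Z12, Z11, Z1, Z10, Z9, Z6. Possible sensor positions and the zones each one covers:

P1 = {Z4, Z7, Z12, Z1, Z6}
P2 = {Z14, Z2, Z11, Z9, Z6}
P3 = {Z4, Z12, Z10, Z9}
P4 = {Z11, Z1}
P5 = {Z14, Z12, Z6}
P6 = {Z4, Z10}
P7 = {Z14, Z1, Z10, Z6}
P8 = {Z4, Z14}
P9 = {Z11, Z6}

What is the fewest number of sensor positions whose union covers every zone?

P1, P2, P3 together cover {Z4, Z14, Z7, Z2, Z12, Z11, Z1, Z10, Z9, Z6} — every zone.
No 2 of the 9 sensor positions cover everything (all 36 pairs fall short), so 3 is minimum.

3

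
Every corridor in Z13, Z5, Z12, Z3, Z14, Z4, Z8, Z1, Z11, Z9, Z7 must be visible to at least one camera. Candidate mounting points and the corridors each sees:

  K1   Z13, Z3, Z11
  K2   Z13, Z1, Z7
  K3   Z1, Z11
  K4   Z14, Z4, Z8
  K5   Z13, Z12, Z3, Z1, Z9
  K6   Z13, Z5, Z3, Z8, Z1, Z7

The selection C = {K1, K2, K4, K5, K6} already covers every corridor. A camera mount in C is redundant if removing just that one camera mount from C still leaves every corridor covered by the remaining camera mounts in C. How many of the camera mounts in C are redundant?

Drop K1: Z11 uncovered — not redundant.
Drop K2: the rest still cover every corridor — redundant.
Drop K4: Z14, Z4 uncovered — not redundant.
Drop K5: Z12, Z9 uncovered — not redundant.
Drop K6: Z5 uncovered — not redundant.
1 redundant: K2.

1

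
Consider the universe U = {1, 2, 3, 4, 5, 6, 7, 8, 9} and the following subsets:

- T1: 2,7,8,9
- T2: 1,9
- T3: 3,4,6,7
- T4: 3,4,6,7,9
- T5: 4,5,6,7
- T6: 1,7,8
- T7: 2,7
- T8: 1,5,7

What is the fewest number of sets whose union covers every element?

3

T1, T3, T8 together cover {1, 2, 3, 4, 5, 6, 7, 8, 9} — every element.
No 2 of the 8 sets cover everything (all 28 pairs fall short), so 3 is minimum.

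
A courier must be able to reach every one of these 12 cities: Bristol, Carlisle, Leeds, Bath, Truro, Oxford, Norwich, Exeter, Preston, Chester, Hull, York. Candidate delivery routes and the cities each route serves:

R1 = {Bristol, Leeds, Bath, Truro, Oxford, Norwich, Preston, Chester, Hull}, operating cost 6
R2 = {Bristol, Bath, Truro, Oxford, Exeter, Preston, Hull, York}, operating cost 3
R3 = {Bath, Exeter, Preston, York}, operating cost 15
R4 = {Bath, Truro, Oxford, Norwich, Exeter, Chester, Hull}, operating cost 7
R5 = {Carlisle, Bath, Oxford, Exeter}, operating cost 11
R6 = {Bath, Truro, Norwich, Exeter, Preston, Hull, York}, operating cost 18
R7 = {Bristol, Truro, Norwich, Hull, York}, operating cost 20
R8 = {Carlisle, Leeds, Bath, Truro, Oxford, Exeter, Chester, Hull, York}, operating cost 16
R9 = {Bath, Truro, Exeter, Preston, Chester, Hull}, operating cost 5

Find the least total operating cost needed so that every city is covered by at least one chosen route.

R1, R2, R5 cover every city at operating cost 6 + 3 + 11 = 20.
Any cover uses at least 2 routes; among all covering selections none totals below 20.

20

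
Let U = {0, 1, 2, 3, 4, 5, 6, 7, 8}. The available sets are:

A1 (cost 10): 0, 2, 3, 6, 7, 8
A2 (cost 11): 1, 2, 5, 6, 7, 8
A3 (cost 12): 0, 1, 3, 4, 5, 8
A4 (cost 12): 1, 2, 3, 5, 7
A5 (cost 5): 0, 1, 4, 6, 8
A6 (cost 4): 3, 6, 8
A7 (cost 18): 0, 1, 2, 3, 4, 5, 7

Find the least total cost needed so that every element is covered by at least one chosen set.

17

A4, A5 cover every element at cost 12 + 5 = 17.
Any cover uses at least 2 sets; among all covering selections none totals below 17.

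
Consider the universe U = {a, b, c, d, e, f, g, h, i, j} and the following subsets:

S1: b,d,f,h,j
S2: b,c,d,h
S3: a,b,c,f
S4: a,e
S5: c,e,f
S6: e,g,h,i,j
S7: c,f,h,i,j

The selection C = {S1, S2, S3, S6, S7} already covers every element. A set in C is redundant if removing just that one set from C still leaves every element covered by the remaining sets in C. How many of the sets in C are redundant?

3

Drop S1: the rest still cover every element — redundant.
Drop S2: the rest still cover every element — redundant.
Drop S3: a uncovered — not redundant.
Drop S6: e, g uncovered — not redundant.
Drop S7: the rest still cover every element — redundant.
3 redundant: S1, S2, S7.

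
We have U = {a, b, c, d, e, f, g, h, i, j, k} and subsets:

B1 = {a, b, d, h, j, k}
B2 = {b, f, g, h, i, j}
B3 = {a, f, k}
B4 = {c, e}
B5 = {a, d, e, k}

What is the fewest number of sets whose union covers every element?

3

B1, B2, B4 together cover {a, b, c, d, e, f, g, h, i, j, k} — every element.
No 2 of the 5 sets cover everything (all 10 pairs fall short), so 3 is minimum.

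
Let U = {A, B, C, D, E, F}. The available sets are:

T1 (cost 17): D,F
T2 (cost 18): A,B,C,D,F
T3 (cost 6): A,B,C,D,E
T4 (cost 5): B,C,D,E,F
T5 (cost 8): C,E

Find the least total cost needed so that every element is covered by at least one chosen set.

11

T3, T4 cover every element at cost 6 + 5 = 11.
Any cover uses at least 2 sets; among all covering selections none totals below 11.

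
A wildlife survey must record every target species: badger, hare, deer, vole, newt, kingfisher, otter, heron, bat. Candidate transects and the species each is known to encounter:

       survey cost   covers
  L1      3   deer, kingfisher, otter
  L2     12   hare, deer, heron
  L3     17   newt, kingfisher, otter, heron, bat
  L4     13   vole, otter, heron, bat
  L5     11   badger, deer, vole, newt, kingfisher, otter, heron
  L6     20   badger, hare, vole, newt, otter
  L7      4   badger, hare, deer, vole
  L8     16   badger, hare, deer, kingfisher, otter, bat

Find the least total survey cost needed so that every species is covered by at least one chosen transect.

21

L3, L7 cover every species at survey cost 17 + 4 = 21.
Any cover uses at least 2 transects; among all covering selections none totals below 21.
Greedy by coverage-per-survey cost would pick L1, L7, L5, L4 for 31 — worse than the optimum 21.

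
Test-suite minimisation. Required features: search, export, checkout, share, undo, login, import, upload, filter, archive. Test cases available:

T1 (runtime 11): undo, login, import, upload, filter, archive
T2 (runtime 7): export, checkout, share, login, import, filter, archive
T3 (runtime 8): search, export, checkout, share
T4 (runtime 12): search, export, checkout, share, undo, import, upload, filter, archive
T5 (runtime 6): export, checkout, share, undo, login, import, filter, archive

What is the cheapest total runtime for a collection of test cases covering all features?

T4, T5 cover every feature at runtime 12 + 6 = 18.
Any cover uses at least 2 test cases; among all covering selections none totals below 18.

18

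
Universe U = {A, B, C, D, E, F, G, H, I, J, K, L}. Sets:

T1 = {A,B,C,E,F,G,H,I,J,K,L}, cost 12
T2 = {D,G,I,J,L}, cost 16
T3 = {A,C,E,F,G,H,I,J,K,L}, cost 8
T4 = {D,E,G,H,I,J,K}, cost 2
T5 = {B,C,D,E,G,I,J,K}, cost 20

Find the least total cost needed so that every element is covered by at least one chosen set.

T1, T4 cover every element at cost 12 + 2 = 14.
Any cover uses at least 2 sets; among all covering selections none totals below 14.

14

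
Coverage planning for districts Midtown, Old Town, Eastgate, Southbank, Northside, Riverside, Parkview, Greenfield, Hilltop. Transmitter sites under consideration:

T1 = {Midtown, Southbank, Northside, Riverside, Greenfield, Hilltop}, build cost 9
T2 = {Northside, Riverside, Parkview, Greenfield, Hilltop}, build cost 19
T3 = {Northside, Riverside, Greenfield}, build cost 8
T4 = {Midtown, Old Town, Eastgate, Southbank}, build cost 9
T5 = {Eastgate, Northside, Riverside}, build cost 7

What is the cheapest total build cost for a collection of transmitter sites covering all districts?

28

T2, T4 cover every district at build cost 19 + 9 = 28.
Any cover uses at least 2 transmitter sites; among all covering selections none totals below 28.
Greedy by coverage-per-build cost would pick T1, T4, T2 for 37 — worse than the optimum 28.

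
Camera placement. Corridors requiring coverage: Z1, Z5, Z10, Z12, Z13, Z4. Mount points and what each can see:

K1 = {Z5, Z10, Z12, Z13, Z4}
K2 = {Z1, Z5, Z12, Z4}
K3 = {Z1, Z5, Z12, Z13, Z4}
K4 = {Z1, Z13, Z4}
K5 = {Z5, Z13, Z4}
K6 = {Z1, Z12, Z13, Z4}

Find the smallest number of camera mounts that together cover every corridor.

K1, K2 together cover {Z1, Z5, Z10, Z12, Z13, Z4} — every corridor.
No single camera mount contains all 6 corridors, so 2 is optimal.

2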